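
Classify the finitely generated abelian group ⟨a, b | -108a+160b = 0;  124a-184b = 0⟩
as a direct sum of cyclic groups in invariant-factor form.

rank_ℚ(R)=2; free=2−2=0
SNF(R) diag = [4, 8] → torsion [4, 8]

Answer: M ≅ ℤ/4 ⊕ ℤ/8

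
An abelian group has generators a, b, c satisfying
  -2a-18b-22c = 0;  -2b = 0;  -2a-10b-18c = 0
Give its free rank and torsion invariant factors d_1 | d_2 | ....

rank_ℚ(R)=3; free=3−3=0
SNF(R) diag = [2, 2, 4] → torsion [2, 2, 4]

Answer: M ≅ ℤ/2 ⊕ ℤ/2 ⊕ ℤ/4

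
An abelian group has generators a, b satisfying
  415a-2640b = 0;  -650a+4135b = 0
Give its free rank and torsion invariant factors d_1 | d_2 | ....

Answer: M ≅ ℤ/5 ⊕ ℤ/5

Derivation:
rank_ℚ(R)=2; free=2−2=0
SNF(R) diag = [5, 5] → torsion [5, 5]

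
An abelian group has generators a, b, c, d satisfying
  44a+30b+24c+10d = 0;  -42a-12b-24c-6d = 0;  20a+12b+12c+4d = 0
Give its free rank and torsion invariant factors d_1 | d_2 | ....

rank_ℚ(R)=3; free=4−3=1
SNF(R) diag = [2, 6, 12] → torsion [2, 6, 12]

Answer: M ≅ ℤ^1 ⊕ ℤ/2 ⊕ ℤ/6 ⊕ ℤ/12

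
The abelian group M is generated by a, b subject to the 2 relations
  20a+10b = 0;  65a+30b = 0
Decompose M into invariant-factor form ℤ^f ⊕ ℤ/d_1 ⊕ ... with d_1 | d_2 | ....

Answer: M ≅ ℤ/5 ⊕ ℤ/10

Derivation:
rank_ℚ(R)=2; free=2−2=0
SNF(R) diag = [5, 10] → torsion [5, 10]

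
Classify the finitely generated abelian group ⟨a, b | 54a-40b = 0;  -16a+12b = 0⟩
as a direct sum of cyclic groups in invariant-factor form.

rank_ℚ(R)=2; free=2−2=0
SNF(R) diag = [2, 4] → torsion [2, 4]

Answer: M ≅ ℤ/2 ⊕ ℤ/4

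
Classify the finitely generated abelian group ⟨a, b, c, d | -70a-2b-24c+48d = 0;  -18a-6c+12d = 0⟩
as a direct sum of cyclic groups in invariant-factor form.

Answer: M ≅ ℤ^2 ⊕ ℤ/2 ⊕ ℤ/6

Derivation:
rank_ℚ(R)=2; free=4−2=2
SNF(R) diag = [2, 6] → torsion [2, 6]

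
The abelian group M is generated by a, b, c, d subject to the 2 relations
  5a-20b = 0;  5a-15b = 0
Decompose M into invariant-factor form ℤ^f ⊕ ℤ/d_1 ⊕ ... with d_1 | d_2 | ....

Answer: M ≅ ℤ^2 ⊕ ℤ/5 ⊕ ℤ/5

Derivation:
rank_ℚ(R)=2; free=4−2=2
SNF(R) diag = [5, 5] → torsion [5, 5]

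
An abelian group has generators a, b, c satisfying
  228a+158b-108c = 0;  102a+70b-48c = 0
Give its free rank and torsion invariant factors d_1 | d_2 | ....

Answer: M ≅ ℤ^1 ⊕ ℤ/2 ⊕ ℤ/6

Derivation:
rank_ℚ(R)=2; free=3−2=1
SNF(R) diag = [2, 6] → torsion [2, 6]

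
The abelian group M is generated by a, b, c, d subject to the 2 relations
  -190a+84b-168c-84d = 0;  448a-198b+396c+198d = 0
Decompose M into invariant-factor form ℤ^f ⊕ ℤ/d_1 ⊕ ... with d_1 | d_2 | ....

Answer: M ≅ ℤ^2 ⊕ ℤ/2 ⊕ ℤ/6

Derivation:
rank_ℚ(R)=2; free=4−2=2
SNF(R) diag = [2, 6] → torsion [2, 6]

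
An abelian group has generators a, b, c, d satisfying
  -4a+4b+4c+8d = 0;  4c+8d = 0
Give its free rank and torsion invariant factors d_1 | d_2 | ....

Answer: M ≅ ℤ^2 ⊕ ℤ/4 ⊕ ℤ/4

Derivation:
rank_ℚ(R)=2; free=4−2=2
SNF(R) diag = [4, 4] → torsion [4, 4]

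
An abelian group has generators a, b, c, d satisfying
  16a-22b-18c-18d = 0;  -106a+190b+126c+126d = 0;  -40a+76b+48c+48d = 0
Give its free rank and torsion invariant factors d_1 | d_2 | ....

Answer: M ≅ ℤ^1 ⊕ ℤ/2 ⊕ ℤ/6 ⊕ ℤ/12

Derivation:
rank_ℚ(R)=3; free=4−3=1
SNF(R) diag = [2, 6, 12] → torsion [2, 6, 12]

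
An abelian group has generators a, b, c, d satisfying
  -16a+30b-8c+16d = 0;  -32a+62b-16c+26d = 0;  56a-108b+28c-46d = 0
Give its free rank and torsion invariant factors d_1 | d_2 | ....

Answer: M ≅ ℤ^1 ⊕ ℤ/2 ⊕ ℤ/2 ⊕ ℤ/4

Derivation:
rank_ℚ(R)=3; free=4−3=1
SNF(R) diag = [2, 2, 4] → torsion [2, 2, 4]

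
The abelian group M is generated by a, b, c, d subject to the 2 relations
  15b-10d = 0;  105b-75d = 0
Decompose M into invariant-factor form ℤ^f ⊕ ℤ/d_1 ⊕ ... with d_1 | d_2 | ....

Answer: M ≅ ℤ^2 ⊕ ℤ/5 ⊕ ℤ/15

Derivation:
rank_ℚ(R)=2; free=4−2=2
SNF(R) diag = [5, 15] → torsion [5, 15]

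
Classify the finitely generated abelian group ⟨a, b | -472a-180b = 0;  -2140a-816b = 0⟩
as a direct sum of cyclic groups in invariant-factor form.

Answer: M ≅ ℤ/4 ⊕ ℤ/12

Derivation:
rank_ℚ(R)=2; free=2−2=0
SNF(R) diag = [4, 12] → torsion [4, 12]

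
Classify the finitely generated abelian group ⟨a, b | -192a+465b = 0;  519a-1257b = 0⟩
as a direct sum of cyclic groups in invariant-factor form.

rank_ℚ(R)=2; free=2−2=0
SNF(R) diag = [3, 3] → torsion [3, 3]

Answer: M ≅ ℤ/3 ⊕ ℤ/3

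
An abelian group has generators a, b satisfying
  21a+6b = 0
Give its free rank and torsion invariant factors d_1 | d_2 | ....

Answer: M ≅ ℤ^1 ⊕ ℤ/3

Derivation:
rank_ℚ(R)=1; free=2−1=1
SNF(R) diag = [3] → torsion [3]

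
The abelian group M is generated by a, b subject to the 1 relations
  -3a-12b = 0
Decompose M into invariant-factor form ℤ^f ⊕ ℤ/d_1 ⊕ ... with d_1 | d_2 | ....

rank_ℚ(R)=1; free=2−1=1
SNF(R) diag = [3] → torsion [3]

Answer: M ≅ ℤ^1 ⊕ ℤ/3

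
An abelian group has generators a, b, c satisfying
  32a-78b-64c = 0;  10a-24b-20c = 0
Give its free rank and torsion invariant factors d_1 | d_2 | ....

Answer: M ≅ ℤ^1 ⊕ ℤ/2 ⊕ ℤ/6

Derivation:
rank_ℚ(R)=2; free=3−2=1
SNF(R) diag = [2, 6] → torsion [2, 6]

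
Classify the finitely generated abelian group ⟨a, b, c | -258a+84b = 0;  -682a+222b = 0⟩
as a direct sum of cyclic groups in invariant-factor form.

Answer: M ≅ ℤ^1 ⊕ ℤ/2 ⊕ ℤ/6

Derivation:
rank_ℚ(R)=2; free=3−2=1
SNF(R) diag = [2, 6] → torsion [2, 6]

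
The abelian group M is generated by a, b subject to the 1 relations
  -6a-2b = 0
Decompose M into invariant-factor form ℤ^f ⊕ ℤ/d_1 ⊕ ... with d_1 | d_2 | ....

Answer: M ≅ ℤ^1 ⊕ ℤ/2

Derivation:
rank_ℚ(R)=1; free=2−1=1
SNF(R) diag = [2] → torsion [2]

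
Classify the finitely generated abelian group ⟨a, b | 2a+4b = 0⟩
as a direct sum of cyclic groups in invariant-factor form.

Answer: M ≅ ℤ^1 ⊕ ℤ/2

Derivation:
rank_ℚ(R)=1; free=2−1=1
SNF(R) diag = [2] → torsion [2]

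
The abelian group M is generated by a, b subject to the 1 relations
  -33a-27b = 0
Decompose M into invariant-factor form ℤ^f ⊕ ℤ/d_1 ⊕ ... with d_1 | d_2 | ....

Answer: M ≅ ℤ^1 ⊕ ℤ/3

Derivation:
rank_ℚ(R)=1; free=2−1=1
SNF(R) diag = [3] → torsion [3]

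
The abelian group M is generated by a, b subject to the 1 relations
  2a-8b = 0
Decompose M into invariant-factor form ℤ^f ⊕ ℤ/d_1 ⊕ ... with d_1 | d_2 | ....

Answer: M ≅ ℤ^1 ⊕ ℤ/2

Derivation:
rank_ℚ(R)=1; free=2−1=1
SNF(R) diag = [2] → torsion [2]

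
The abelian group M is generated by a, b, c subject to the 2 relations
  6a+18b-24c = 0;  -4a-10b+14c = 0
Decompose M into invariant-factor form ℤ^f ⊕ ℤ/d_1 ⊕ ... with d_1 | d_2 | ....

Answer: M ≅ ℤ^1 ⊕ ℤ/2 ⊕ ℤ/6

Derivation:
rank_ℚ(R)=2; free=3−2=1
SNF(R) diag = [2, 6] → torsion [2, 6]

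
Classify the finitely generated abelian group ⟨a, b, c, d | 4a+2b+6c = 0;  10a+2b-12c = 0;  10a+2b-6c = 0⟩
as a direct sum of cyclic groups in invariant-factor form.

Answer: M ≅ ℤ^1 ⊕ ℤ/2 ⊕ ℤ/6 ⊕ ℤ/6

Derivation:
rank_ℚ(R)=3; free=4−3=1
SNF(R) diag = [2, 6, 6] → torsion [2, 6, 6]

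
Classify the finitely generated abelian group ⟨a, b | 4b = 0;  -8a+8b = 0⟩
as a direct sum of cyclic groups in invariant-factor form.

rank_ℚ(R)=2; free=2−2=0
SNF(R) diag = [4, 8] → torsion [4, 8]

Answer: M ≅ ℤ/4 ⊕ ℤ/8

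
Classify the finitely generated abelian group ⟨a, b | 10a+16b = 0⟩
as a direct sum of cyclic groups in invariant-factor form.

Answer: M ≅ ℤ^1 ⊕ ℤ/2

Derivation:
rank_ℚ(R)=1; free=2−1=1
SNF(R) diag = [2] → torsion [2]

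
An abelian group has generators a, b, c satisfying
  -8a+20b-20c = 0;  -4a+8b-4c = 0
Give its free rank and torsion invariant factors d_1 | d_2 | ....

rank_ℚ(R)=2; free=3−2=1
SNF(R) diag = [4, 4] → torsion [4, 4]

Answer: M ≅ ℤ^1 ⊕ ℤ/4 ⊕ ℤ/4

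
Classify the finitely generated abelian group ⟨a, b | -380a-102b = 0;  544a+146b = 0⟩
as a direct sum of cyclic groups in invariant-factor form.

Answer: M ≅ ℤ/2 ⊕ ℤ/4

Derivation:
rank_ℚ(R)=2; free=2−2=0
SNF(R) diag = [2, 4] → torsion [2, 4]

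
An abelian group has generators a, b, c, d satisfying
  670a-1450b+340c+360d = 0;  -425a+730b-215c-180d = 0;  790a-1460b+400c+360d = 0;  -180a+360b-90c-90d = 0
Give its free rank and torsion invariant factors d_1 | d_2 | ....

Answer: M ≅ ℤ/5 ⊕ ℤ/10 ⊕ ℤ/30 ⊕ ℤ/90

Derivation:
rank_ℚ(R)=4; free=4−4=0
SNF(R) diag = [5, 10, 30, 90] → torsion [5, 10, 30, 90]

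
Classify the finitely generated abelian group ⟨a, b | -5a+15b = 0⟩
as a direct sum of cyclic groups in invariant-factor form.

rank_ℚ(R)=1; free=2−1=1
SNF(R) diag = [5] → torsion [5]

Answer: M ≅ ℤ^1 ⊕ ℤ/5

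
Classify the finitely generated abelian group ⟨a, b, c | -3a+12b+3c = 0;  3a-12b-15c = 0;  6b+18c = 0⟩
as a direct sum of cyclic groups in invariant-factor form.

Answer: M ≅ ℤ/3 ⊕ ℤ/6 ⊕ ℤ/12

Derivation:
rank_ℚ(R)=3; free=3−3=0
SNF(R) diag = [3, 6, 12] → torsion [3, 6, 12]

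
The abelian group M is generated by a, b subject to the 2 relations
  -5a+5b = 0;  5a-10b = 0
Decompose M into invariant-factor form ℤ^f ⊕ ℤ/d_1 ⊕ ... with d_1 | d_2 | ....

Answer: M ≅ ℤ/5 ⊕ ℤ/5

Derivation:
rank_ℚ(R)=2; free=2−2=0
SNF(R) diag = [5, 5] → torsion [5, 5]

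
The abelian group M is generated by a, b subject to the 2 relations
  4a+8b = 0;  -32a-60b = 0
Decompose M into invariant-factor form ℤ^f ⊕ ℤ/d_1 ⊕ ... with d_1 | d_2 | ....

Answer: M ≅ ℤ/4 ⊕ ℤ/4

Derivation:
rank_ℚ(R)=2; free=2−2=0
SNF(R) diag = [4, 4] → torsion [4, 4]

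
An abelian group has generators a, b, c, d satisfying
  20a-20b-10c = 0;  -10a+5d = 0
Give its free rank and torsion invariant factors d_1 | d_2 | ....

Answer: M ≅ ℤ^2 ⊕ ℤ/5 ⊕ ℤ/10

Derivation:
rank_ℚ(R)=2; free=4−2=2
SNF(R) diag = [5, 10] → torsion [5, 10]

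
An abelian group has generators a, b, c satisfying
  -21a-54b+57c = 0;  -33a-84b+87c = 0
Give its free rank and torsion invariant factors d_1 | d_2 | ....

Answer: M ≅ ℤ^1 ⊕ ℤ/3 ⊕ ℤ/6

Derivation:
rank_ℚ(R)=2; free=3−2=1
SNF(R) diag = [3, 6] → torsion [3, 6]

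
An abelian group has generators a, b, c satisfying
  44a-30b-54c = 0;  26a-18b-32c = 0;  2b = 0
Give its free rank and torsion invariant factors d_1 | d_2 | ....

Answer: M ≅ ℤ/2 ⊕ ℤ/2 ⊕ ℤ/2

Derivation:
rank_ℚ(R)=3; free=3−3=0
SNF(R) diag = [2, 2, 2] → torsion [2, 2, 2]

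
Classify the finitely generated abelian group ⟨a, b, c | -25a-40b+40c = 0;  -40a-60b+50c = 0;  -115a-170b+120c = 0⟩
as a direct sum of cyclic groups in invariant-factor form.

Answer: M ≅ ℤ/5 ⊕ ℤ/10 ⊕ ℤ/30

Derivation:
rank_ℚ(R)=3; free=3−3=0
SNF(R) diag = [5, 10, 30] → torsion [5, 10, 30]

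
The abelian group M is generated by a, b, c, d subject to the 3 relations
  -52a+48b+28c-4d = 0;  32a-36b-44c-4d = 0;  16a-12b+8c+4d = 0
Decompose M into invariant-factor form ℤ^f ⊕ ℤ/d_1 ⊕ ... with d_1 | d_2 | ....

rank_ℚ(R)=3; free=4−3=1
SNF(R) diag = [4, 12, 36] → torsion [4, 12, 36]

Answer: M ≅ ℤ^1 ⊕ ℤ/4 ⊕ ℤ/12 ⊕ ℤ/36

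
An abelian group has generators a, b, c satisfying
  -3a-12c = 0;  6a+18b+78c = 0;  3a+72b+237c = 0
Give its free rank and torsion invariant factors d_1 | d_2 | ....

Answer: M ≅ ℤ/3 ⊕ ℤ/9 ⊕ ℤ/18

Derivation:
rank_ℚ(R)=3; free=3−3=0
SNF(R) diag = [3, 9, 18] → torsion [3, 9, 18]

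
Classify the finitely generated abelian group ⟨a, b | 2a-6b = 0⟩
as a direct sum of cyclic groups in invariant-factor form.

Answer: M ≅ ℤ^1 ⊕ ℤ/2

Derivation:
rank_ℚ(R)=1; free=2−1=1
SNF(R) diag = [2] → torsion [2]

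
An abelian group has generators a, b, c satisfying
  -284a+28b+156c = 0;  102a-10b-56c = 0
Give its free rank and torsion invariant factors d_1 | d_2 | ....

Answer: M ≅ ℤ^1 ⊕ ℤ/2 ⊕ ℤ/4

Derivation:
rank_ℚ(R)=2; free=3−2=1
SNF(R) diag = [2, 4] → torsion [2, 4]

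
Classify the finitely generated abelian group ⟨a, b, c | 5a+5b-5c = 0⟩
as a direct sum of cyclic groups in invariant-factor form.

Answer: M ≅ ℤ^2 ⊕ ℤ/5

Derivation:
rank_ℚ(R)=1; free=3−1=2
SNF(R) diag = [5] → torsion [5]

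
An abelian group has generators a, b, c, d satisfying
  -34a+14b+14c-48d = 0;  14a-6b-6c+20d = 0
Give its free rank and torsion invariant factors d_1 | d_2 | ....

rank_ℚ(R)=2; free=4−2=2
SNF(R) diag = [2, 4] → torsion [2, 4]

Answer: M ≅ ℤ^2 ⊕ ℤ/2 ⊕ ℤ/4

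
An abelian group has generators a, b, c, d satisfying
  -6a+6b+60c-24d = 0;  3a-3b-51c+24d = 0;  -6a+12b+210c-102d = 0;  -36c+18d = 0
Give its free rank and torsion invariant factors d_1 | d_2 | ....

Answer: M ≅ ℤ/3 ⊕ ℤ/6 ⊕ ℤ/6 ⊕ ℤ/18

Derivation:
rank_ℚ(R)=4; free=4−4=0
SNF(R) diag = [3, 6, 6, 18] → torsion [3, 6, 6, 18]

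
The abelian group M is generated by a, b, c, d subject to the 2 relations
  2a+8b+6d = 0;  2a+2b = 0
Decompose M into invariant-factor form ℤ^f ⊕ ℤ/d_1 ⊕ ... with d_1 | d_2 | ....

Answer: M ≅ ℤ^2 ⊕ ℤ/2 ⊕ ℤ/6

Derivation:
rank_ℚ(R)=2; free=4−2=2
SNF(R) diag = [2, 6] → torsion [2, 6]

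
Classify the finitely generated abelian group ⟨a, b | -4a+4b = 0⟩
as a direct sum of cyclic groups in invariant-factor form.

Answer: M ≅ ℤ^1 ⊕ ℤ/4

Derivation:
rank_ℚ(R)=1; free=2−1=1
SNF(R) diag = [4] → torsion [4]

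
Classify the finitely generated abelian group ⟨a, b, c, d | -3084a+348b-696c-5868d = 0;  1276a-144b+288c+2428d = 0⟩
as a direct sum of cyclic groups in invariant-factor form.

Answer: M ≅ ℤ^2 ⊕ ℤ/4 ⊕ ℤ/12

Derivation:
rank_ℚ(R)=2; free=4−2=2
SNF(R) diag = [4, 12] → torsion [4, 12]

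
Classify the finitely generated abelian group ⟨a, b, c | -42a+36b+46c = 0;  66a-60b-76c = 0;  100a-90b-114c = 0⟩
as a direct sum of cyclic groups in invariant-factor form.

Answer: M ≅ ℤ/2 ⊕ ℤ/2 ⊕ ℤ/6

Derivation:
rank_ℚ(R)=3; free=3−3=0
SNF(R) diag = [2, 2, 6] → torsion [2, 2, 6]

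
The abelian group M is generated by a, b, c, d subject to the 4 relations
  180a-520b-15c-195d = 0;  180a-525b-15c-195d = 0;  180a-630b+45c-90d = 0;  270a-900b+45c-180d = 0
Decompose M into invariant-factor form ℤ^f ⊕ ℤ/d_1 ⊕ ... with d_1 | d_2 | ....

rank_ℚ(R)=4; free=4−4=0
SNF(R) diag = [5, 15, 45, 90] → torsion [5, 15, 45, 90]

Answer: M ≅ ℤ/5 ⊕ ℤ/15 ⊕ ℤ/45 ⊕ ℤ/90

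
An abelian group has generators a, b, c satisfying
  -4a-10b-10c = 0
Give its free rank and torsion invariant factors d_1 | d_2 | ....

rank_ℚ(R)=1; free=3−1=2
SNF(R) diag = [2] → torsion [2]

Answer: M ≅ ℤ^2 ⊕ ℤ/2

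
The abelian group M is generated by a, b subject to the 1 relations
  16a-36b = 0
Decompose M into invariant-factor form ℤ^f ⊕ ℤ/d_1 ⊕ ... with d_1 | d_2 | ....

rank_ℚ(R)=1; free=2−1=1
SNF(R) diag = [4] → torsion [4]

Answer: M ≅ ℤ^1 ⊕ ℤ/4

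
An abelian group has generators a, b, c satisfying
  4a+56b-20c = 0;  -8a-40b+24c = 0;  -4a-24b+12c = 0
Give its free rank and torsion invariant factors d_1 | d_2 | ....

Answer: M ≅ ℤ/4 ⊕ ℤ/8 ⊕ ℤ/8

Derivation:
rank_ℚ(R)=3; free=3−3=0
SNF(R) diag = [4, 8, 8] → torsion [4, 8, 8]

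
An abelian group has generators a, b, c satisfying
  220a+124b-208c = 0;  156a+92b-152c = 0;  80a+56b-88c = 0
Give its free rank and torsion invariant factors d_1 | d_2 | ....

rank_ℚ(R)=3; free=3−3=0
SNF(R) diag = [4, 8, 8] → torsion [4, 8, 8]

Answer: M ≅ ℤ/4 ⊕ ℤ/8 ⊕ ℤ/8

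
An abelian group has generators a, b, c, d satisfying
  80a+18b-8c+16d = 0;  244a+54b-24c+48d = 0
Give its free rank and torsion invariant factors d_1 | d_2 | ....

Answer: M ≅ ℤ^2 ⊕ ℤ/2 ⊕ ℤ/4

Derivation:
rank_ℚ(R)=2; free=4−2=2
SNF(R) diag = [2, 4] → torsion [2, 4]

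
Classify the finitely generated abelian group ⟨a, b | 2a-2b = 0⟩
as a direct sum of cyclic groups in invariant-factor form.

Answer: M ≅ ℤ^1 ⊕ ℤ/2

Derivation:
rank_ℚ(R)=1; free=2−1=1
SNF(R) diag = [2] → torsion [2]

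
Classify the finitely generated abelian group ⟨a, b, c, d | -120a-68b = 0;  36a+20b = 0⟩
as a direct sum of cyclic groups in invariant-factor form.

Answer: M ≅ ℤ^2 ⊕ ℤ/4 ⊕ ℤ/12

Derivation:
rank_ℚ(R)=2; free=4−2=2
SNF(R) diag = [4, 12] → torsion [4, 12]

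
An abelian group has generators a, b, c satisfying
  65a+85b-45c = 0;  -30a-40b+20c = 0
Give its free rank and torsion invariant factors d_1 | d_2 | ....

rank_ℚ(R)=2; free=3−2=1
SNF(R) diag = [5, 10] → torsion [5, 10]

Answer: M ≅ ℤ^1 ⊕ ℤ/5 ⊕ ℤ/10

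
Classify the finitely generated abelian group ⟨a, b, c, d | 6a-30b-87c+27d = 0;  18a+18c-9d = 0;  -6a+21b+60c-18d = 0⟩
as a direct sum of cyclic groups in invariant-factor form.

Answer: M ≅ ℤ^1 ⊕ ℤ/3 ⊕ ℤ/9 ⊕ ℤ/9

Derivation:
rank_ℚ(R)=3; free=4−3=1
SNF(R) diag = [3, 9, 9] → torsion [3, 9, 9]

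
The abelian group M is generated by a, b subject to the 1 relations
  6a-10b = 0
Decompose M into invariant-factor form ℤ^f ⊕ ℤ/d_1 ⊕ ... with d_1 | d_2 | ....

rank_ℚ(R)=1; free=2−1=1
SNF(R) diag = [2] → torsion [2]

Answer: M ≅ ℤ^1 ⊕ ℤ/2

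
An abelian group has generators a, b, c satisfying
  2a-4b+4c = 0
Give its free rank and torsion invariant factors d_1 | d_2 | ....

Answer: M ≅ ℤ^2 ⊕ ℤ/2

Derivation:
rank_ℚ(R)=1; free=3−1=2
SNF(R) diag = [2] → torsion [2]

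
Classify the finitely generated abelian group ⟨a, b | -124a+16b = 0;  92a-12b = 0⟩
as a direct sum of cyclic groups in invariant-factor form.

Answer: M ≅ ℤ/4 ⊕ ℤ/4

Derivation:
rank_ℚ(R)=2; free=2−2=0
SNF(R) diag = [4, 4] → torsion [4, 4]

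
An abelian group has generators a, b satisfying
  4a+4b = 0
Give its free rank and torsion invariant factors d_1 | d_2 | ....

Answer: M ≅ ℤ^1 ⊕ ℤ/4

Derivation:
rank_ℚ(R)=1; free=2−1=1
SNF(R) diag = [4] → torsion [4]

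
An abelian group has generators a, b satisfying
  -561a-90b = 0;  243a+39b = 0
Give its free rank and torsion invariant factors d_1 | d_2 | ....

rank_ℚ(R)=2; free=2−2=0
SNF(R) diag = [3, 3] → torsion [3, 3]

Answer: M ≅ ℤ/3 ⊕ ℤ/3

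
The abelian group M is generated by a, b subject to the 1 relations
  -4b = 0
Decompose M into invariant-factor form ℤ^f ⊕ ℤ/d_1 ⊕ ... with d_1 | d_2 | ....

rank_ℚ(R)=1; free=2−1=1
SNF(R) diag = [4] → torsion [4]

Answer: M ≅ ℤ^1 ⊕ ℤ/4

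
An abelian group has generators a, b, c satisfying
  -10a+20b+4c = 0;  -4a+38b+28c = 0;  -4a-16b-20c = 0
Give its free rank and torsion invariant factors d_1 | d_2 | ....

rank_ℚ(R)=3; free=3−3=0
SNF(R) diag = [2, 6, 12] → torsion [2, 6, 12]

Answer: M ≅ ℤ/2 ⊕ ℤ/6 ⊕ ℤ/12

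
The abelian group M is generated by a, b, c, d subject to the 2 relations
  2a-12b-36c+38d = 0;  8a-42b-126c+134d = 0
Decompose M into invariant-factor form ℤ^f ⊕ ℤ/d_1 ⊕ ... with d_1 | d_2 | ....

rank_ℚ(R)=2; free=4−2=2
SNF(R) diag = [2, 6] → torsion [2, 6]

Answer: M ≅ ℤ^2 ⊕ ℤ/2 ⊕ ℤ/6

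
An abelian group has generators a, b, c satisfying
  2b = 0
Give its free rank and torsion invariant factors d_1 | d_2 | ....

rank_ℚ(R)=1; free=3−1=2
SNF(R) diag = [2] → torsion [2]

Answer: M ≅ ℤ^2 ⊕ ℤ/2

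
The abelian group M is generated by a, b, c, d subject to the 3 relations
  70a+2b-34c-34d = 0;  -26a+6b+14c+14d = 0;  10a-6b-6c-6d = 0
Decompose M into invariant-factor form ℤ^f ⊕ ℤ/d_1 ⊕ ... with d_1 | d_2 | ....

rank_ℚ(R)=3; free=4−3=1
SNF(R) diag = [2, 4, 8] → torsion [2, 4, 8]

Answer: M ≅ ℤ^1 ⊕ ℤ/2 ⊕ ℤ/4 ⊕ ℤ/8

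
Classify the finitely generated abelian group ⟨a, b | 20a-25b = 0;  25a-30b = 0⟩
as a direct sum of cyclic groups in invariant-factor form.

rank_ℚ(R)=2; free=2−2=0
SNF(R) diag = [5, 5] → torsion [5, 5]

Answer: M ≅ ℤ/5 ⊕ ℤ/5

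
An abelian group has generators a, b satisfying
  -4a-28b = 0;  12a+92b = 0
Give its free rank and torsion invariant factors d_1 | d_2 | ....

rank_ℚ(R)=2; free=2−2=0
SNF(R) diag = [4, 8] → torsion [4, 8]

Answer: M ≅ ℤ/4 ⊕ ℤ/8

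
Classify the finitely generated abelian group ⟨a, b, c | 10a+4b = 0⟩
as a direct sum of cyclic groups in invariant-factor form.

Answer: M ≅ ℤ^2 ⊕ ℤ/2

Derivation:
rank_ℚ(R)=1; free=3−1=2
SNF(R) diag = [2] → torsion [2]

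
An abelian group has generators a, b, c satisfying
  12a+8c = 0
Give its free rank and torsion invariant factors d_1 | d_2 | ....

Answer: M ≅ ℤ^2 ⊕ ℤ/4

Derivation:
rank_ℚ(R)=1; free=3−1=2
SNF(R) diag = [4] → torsion [4]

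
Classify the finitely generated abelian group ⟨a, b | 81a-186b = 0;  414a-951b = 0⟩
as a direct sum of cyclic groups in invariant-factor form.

Answer: M ≅ ℤ/3 ⊕ ℤ/9

Derivation:
rank_ℚ(R)=2; free=2−2=0
SNF(R) diag = [3, 9] → torsion [3, 9]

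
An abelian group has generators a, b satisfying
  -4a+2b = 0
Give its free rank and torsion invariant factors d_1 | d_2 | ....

Answer: M ≅ ℤ^1 ⊕ ℤ/2

Derivation:
rank_ℚ(R)=1; free=2−1=1
SNF(R) diag = [2] → torsion [2]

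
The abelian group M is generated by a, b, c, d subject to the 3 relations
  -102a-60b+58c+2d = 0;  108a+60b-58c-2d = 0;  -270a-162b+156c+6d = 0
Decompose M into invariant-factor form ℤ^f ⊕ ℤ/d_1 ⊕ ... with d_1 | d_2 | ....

Answer: M ≅ ℤ^1 ⊕ ℤ/2 ⊕ ℤ/6 ⊕ ℤ/18

Derivation:
rank_ℚ(R)=3; free=4−3=1
SNF(R) diag = [2, 6, 18] → torsion [2, 6, 18]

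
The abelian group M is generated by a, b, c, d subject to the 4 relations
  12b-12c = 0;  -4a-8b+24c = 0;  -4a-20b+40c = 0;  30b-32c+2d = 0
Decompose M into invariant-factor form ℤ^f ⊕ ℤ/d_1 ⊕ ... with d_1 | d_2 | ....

Answer: M ≅ ℤ/2 ⊕ ℤ/4 ⊕ ℤ/4 ⊕ ℤ/12

Derivation:
rank_ℚ(R)=4; free=4−4=0
SNF(R) diag = [2, 4, 4, 12] → torsion [2, 4, 4, 12]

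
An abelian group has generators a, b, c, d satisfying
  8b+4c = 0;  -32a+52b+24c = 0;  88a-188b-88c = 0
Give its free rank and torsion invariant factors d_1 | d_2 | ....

Answer: M ≅ ℤ^1 ⊕ ℤ/4 ⊕ ℤ/4 ⊕ ℤ/8

Derivation:
rank_ℚ(R)=3; free=4−3=1
SNF(R) diag = [4, 4, 8] → torsion [4, 4, 8]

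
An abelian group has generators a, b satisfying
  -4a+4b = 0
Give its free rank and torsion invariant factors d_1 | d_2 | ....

rank_ℚ(R)=1; free=2−1=1
SNF(R) diag = [4] → torsion [4]

Answer: M ≅ ℤ^1 ⊕ ℤ/4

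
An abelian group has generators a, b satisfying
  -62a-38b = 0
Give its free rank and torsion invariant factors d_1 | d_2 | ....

Answer: M ≅ ℤ^1 ⊕ ℤ/2

Derivation:
rank_ℚ(R)=1; free=2−1=1
SNF(R) diag = [2] → torsion [2]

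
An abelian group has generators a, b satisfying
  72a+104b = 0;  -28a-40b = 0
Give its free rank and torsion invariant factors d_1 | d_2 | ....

Answer: M ≅ ℤ/4 ⊕ ℤ/8

Derivation:
rank_ℚ(R)=2; free=2−2=0
SNF(R) diag = [4, 8] → torsion [4, 8]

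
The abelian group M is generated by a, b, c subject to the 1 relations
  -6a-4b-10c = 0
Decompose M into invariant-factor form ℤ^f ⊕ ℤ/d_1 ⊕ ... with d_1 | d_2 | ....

Answer: M ≅ ℤ^2 ⊕ ℤ/2

Derivation:
rank_ℚ(R)=1; free=3−1=2
SNF(R) diag = [2] → torsion [2]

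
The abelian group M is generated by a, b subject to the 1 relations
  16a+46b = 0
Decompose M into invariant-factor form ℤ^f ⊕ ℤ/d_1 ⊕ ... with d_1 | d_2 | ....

rank_ℚ(R)=1; free=2−1=1
SNF(R) diag = [2] → torsion [2]

Answer: M ≅ ℤ^1 ⊕ ℤ/2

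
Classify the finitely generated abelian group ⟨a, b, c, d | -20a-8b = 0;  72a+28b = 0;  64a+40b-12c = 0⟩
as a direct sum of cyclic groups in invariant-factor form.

rank_ℚ(R)=3; free=4−3=1
SNF(R) diag = [4, 4, 12] → torsion [4, 4, 12]

Answer: M ≅ ℤ^1 ⊕ ℤ/4 ⊕ ℤ/4 ⊕ ℤ/12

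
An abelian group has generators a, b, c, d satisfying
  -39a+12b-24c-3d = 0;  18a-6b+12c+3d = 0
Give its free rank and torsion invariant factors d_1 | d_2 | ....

rank_ℚ(R)=2; free=4−2=2
SNF(R) diag = [3, 3] → torsion [3, 3]

Answer: M ≅ ℤ^2 ⊕ ℤ/3 ⊕ ℤ/3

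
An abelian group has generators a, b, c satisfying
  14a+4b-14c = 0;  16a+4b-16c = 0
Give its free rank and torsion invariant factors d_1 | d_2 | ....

Answer: M ≅ ℤ^1 ⊕ ℤ/2 ⊕ ℤ/4

Derivation:
rank_ℚ(R)=2; free=3−2=1
SNF(R) diag = [2, 4] → torsion [2, 4]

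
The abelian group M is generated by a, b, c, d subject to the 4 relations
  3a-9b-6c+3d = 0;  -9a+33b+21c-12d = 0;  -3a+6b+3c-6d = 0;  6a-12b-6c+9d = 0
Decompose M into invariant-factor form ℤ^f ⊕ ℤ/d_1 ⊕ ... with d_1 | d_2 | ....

rank_ℚ(R)=4; free=4−4=0
SNF(R) diag = [3, 3, 3, 3] → torsion [3, 3, 3, 3]

Answer: M ≅ ℤ/3 ⊕ ℤ/3 ⊕ ℤ/3 ⊕ ℤ/3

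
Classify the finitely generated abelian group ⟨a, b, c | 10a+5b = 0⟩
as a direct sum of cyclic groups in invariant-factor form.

rank_ℚ(R)=1; free=3−1=2
SNF(R) diag = [5] → torsion [5]

Answer: M ≅ ℤ^2 ⊕ ℤ/5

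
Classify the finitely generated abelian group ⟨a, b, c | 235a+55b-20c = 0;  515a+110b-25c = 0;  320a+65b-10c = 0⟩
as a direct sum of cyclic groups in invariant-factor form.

Answer: M ≅ ℤ/5 ⊕ ℤ/15 ⊕ ℤ/15

Derivation:
rank_ℚ(R)=3; free=3−3=0
SNF(R) diag = [5, 15, 15] → torsion [5, 15, 15]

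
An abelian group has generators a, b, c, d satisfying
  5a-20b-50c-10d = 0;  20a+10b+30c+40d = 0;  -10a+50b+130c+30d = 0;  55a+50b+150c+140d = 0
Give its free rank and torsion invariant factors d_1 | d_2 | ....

rank_ℚ(R)=4; free=4−4=0
SNF(R) diag = [5, 10, 10, 30] → torsion [5, 10, 10, 30]

Answer: M ≅ ℤ/5 ⊕ ℤ/10 ⊕ ℤ/10 ⊕ ℤ/30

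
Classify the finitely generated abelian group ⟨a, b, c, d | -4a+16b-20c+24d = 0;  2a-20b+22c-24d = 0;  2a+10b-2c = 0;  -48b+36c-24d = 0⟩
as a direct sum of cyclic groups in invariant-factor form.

Answer: M ≅ ℤ/2 ⊕ ℤ/6 ⊕ ℤ/12 ⊕ ℤ/24

Derivation:
rank_ℚ(R)=4; free=4−4=0
SNF(R) diag = [2, 6, 12, 24] → torsion [2, 6, 12, 24]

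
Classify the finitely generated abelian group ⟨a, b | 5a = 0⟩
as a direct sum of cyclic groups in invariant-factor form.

rank_ℚ(R)=1; free=2−1=1
SNF(R) diag = [5] → torsion [5]

Answer: M ≅ ℤ^1 ⊕ ℤ/5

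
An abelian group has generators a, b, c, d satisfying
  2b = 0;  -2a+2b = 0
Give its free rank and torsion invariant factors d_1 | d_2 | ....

Answer: M ≅ ℤ^2 ⊕ ℤ/2 ⊕ ℤ/2

Derivation:
rank_ℚ(R)=2; free=4−2=2
SNF(R) diag = [2, 2] → torsion [2, 2]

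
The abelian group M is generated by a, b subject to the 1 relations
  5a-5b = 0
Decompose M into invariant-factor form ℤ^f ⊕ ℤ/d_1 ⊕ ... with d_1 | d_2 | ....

rank_ℚ(R)=1; free=2−1=1
SNF(R) diag = [5] → torsion [5]

Answer: M ≅ ℤ^1 ⊕ ℤ/5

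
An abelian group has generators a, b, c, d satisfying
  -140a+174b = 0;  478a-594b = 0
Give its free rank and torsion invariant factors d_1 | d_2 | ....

Answer: M ≅ ℤ^2 ⊕ ℤ/2 ⊕ ℤ/6

Derivation:
rank_ℚ(R)=2; free=4−2=2
SNF(R) diag = [2, 6] → torsion [2, 6]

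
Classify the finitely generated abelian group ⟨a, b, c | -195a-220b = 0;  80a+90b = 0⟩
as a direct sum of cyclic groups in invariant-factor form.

rank_ℚ(R)=2; free=3−2=1
SNF(R) diag = [5, 10] → torsion [5, 10]

Answer: M ≅ ℤ^1 ⊕ ℤ/5 ⊕ ℤ/10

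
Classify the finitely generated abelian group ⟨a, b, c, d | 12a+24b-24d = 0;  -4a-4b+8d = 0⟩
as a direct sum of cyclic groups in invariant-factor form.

rank_ℚ(R)=2; free=4−2=2
SNF(R) diag = [4, 12] → torsion [4, 12]

Answer: M ≅ ℤ^2 ⊕ ℤ/4 ⊕ ℤ/12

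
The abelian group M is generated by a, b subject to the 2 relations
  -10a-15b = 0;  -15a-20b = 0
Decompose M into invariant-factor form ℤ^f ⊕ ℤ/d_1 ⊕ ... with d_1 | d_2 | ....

Answer: M ≅ ℤ/5 ⊕ ℤ/5

Derivation:
rank_ℚ(R)=2; free=2−2=0
SNF(R) diag = [5, 5] → torsion [5, 5]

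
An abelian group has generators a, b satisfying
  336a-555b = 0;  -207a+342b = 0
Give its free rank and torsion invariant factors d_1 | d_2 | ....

Answer: M ≅ ℤ/3 ⊕ ℤ/9

Derivation:
rank_ℚ(R)=2; free=2−2=0
SNF(R) diag = [3, 9] → torsion [3, 9]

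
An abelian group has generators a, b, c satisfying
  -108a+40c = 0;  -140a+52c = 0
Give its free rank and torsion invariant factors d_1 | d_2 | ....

Answer: M ≅ ℤ^1 ⊕ ℤ/4 ⊕ ℤ/4

Derivation:
rank_ℚ(R)=2; free=3−2=1
SNF(R) diag = [4, 4] → torsion [4, 4]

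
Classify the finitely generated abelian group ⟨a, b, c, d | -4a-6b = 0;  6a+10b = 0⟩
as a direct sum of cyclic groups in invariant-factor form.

Answer: M ≅ ℤ^2 ⊕ ℤ/2 ⊕ ℤ/2

Derivation:
rank_ℚ(R)=2; free=4−2=2
SNF(R) diag = [2, 2] → torsion [2, 2]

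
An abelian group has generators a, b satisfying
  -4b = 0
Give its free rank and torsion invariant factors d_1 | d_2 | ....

rank_ℚ(R)=1; free=2−1=1
SNF(R) diag = [4] → torsion [4]

Answer: M ≅ ℤ^1 ⊕ ℤ/4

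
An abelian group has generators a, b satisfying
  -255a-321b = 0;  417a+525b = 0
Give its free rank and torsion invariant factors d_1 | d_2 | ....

Answer: M ≅ ℤ/3 ⊕ ℤ/6

Derivation:
rank_ℚ(R)=2; free=2−2=0
SNF(R) diag = [3, 6] → torsion [3, 6]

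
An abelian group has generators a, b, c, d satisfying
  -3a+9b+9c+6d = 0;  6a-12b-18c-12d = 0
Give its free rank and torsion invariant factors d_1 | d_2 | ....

Answer: M ≅ ℤ^2 ⊕ ℤ/3 ⊕ ℤ/6

Derivation:
rank_ℚ(R)=2; free=4−2=2
SNF(R) diag = [3, 6] → torsion [3, 6]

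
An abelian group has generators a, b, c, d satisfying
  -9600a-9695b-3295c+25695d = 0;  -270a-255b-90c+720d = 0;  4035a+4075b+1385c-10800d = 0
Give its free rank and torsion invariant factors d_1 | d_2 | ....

Answer: M ≅ ℤ^1 ⊕ ℤ/5 ⊕ ℤ/15 ⊕ ℤ/45

Derivation:
rank_ℚ(R)=3; free=4−3=1
SNF(R) diag = [5, 15, 45] → torsion [5, 15, 45]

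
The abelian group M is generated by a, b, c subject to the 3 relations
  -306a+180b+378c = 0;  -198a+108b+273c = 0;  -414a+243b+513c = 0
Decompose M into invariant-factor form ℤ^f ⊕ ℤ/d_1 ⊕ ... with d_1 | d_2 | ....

rank_ℚ(R)=3; free=3−3=0
SNF(R) diag = [3, 9, 18] → torsion [3, 9, 18]

Answer: M ≅ ℤ/3 ⊕ ℤ/9 ⊕ ℤ/18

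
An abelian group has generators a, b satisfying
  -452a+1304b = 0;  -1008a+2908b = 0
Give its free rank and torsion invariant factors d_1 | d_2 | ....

Answer: M ≅ ℤ/4 ⊕ ℤ/4

Derivation:
rank_ℚ(R)=2; free=2−2=0
SNF(R) diag = [4, 4] → torsion [4, 4]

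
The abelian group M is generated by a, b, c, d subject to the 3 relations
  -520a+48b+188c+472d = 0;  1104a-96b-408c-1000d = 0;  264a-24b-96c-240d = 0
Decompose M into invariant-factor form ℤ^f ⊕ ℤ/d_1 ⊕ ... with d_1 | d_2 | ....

Answer: M ≅ ℤ^1 ⊕ ℤ/4 ⊕ ℤ/8 ⊕ ℤ/24

Derivation:
rank_ℚ(R)=3; free=4−3=1
SNF(R) diag = [4, 8, 24] → torsion [4, 8, 24]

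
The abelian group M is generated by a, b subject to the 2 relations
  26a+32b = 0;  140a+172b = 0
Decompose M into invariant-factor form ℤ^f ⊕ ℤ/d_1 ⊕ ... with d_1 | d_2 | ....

Answer: M ≅ ℤ/2 ⊕ ℤ/4

Derivation:
rank_ℚ(R)=2; free=2−2=0
SNF(R) diag = [2, 4] → torsion [2, 4]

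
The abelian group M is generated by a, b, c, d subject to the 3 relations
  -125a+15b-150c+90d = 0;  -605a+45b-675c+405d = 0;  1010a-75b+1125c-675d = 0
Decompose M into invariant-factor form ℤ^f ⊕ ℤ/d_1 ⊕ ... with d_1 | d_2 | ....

Answer: M ≅ ℤ^1 ⊕ ℤ/5 ⊕ ℤ/15 ⊕ ℤ/15

Derivation:
rank_ℚ(R)=3; free=4−3=1
SNF(R) diag = [5, 15, 15] → torsion [5, 15, 15]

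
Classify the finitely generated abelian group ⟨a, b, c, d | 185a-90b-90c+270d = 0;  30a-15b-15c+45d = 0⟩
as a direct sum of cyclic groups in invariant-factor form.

Answer: M ≅ ℤ^2 ⊕ ℤ/5 ⊕ ℤ/15

Derivation:
rank_ℚ(R)=2; free=4−2=2
SNF(R) diag = [5, 15] → torsion [5, 15]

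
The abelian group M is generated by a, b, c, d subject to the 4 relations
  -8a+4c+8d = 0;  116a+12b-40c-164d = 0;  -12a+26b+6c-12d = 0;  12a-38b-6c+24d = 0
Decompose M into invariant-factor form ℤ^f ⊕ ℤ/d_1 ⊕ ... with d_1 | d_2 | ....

rank_ℚ(R)=4; free=4−4=0
SNF(R) diag = [2, 4, 12, 36] → torsion [2, 4, 12, 36]

Answer: M ≅ ℤ/2 ⊕ ℤ/4 ⊕ ℤ/12 ⊕ ℤ/36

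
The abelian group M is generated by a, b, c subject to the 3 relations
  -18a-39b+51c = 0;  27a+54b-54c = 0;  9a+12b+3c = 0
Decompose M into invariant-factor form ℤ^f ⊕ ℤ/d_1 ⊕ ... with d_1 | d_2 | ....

Answer: M ≅ ℤ/3 ⊕ ℤ/9 ⊕ ℤ/27

Derivation:
rank_ℚ(R)=3; free=3−3=0
SNF(R) diag = [3, 9, 27] → torsion [3, 9, 27]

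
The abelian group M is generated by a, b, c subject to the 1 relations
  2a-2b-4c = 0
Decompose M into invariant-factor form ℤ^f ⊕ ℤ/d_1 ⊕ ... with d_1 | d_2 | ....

rank_ℚ(R)=1; free=3−1=2
SNF(R) diag = [2] → torsion [2]

Answer: M ≅ ℤ^2 ⊕ ℤ/2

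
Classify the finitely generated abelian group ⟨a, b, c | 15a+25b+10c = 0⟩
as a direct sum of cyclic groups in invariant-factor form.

rank_ℚ(R)=1; free=3−1=2
SNF(R) diag = [5] → torsion [5]

Answer: M ≅ ℤ^2 ⊕ ℤ/5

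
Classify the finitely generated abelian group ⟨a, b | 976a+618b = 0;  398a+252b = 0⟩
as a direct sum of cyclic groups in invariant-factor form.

rank_ℚ(R)=2; free=2−2=0
SNF(R) diag = [2, 6] → torsion [2, 6]

Answer: M ≅ ℤ/2 ⊕ ℤ/6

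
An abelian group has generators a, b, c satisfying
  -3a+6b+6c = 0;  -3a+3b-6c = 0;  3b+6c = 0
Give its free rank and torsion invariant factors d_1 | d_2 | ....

rank_ℚ(R)=3; free=3−3=0
SNF(R) diag = [3, 3, 6] → torsion [3, 3, 6]

Answer: M ≅ ℤ/3 ⊕ ℤ/3 ⊕ ℤ/6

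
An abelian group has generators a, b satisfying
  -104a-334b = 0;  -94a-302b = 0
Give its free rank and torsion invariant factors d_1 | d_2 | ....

Answer: M ≅ ℤ/2 ⊕ ℤ/6

Derivation:
rank_ℚ(R)=2; free=2−2=0
SNF(R) diag = [2, 6] → torsion [2, 6]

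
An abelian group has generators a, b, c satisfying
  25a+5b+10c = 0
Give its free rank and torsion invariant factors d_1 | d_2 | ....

rank_ℚ(R)=1; free=3−1=2
SNF(R) diag = [5] → torsion [5]

Answer: M ≅ ℤ^2 ⊕ ℤ/5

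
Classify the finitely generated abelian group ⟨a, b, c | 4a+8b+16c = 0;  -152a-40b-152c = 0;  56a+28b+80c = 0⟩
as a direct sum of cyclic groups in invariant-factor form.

rank_ℚ(R)=3; free=3−3=0
SNF(R) diag = [4, 12, 24] → torsion [4, 12, 24]

Answer: M ≅ ℤ/4 ⊕ ℤ/12 ⊕ ℤ/24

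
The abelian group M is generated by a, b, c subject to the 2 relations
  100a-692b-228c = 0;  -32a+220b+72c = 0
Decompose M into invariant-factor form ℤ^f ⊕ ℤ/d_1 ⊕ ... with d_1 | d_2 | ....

Answer: M ≅ ℤ^1 ⊕ ℤ/4 ⊕ ℤ/12

Derivation:
rank_ℚ(R)=2; free=3−2=1
SNF(R) diag = [4, 12] → torsion [4, 12]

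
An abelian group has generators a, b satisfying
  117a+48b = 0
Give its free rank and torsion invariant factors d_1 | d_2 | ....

rank_ℚ(R)=1; free=2−1=1
SNF(R) diag = [3] → torsion [3]

Answer: M ≅ ℤ^1 ⊕ ℤ/3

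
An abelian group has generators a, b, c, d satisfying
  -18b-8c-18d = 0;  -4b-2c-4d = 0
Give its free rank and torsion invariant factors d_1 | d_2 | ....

Answer: M ≅ ℤ^2 ⊕ ℤ/2 ⊕ ℤ/2

Derivation:
rank_ℚ(R)=2; free=4−2=2
SNF(R) diag = [2, 2] → torsion [2, 2]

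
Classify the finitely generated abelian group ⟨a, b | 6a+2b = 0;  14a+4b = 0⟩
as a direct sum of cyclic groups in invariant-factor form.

rank_ℚ(R)=2; free=2−2=0
SNF(R) diag = [2, 2] → torsion [2, 2]

Answer: M ≅ ℤ/2 ⊕ ℤ/2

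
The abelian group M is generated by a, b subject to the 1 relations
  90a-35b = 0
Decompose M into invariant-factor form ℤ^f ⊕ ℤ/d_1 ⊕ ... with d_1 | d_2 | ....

rank_ℚ(R)=1; free=2−1=1
SNF(R) diag = [5] → torsion [5]

Answer: M ≅ ℤ^1 ⊕ ℤ/5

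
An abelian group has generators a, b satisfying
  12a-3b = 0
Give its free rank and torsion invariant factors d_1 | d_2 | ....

rank_ℚ(R)=1; free=2−1=1
SNF(R) diag = [3] → torsion [3]

Answer: M ≅ ℤ^1 ⊕ ℤ/3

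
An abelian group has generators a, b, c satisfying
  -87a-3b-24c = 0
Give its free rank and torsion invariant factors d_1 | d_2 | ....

Answer: M ≅ ℤ^2 ⊕ ℤ/3

Derivation:
rank_ℚ(R)=1; free=3−1=2
SNF(R) diag = [3] → torsion [3]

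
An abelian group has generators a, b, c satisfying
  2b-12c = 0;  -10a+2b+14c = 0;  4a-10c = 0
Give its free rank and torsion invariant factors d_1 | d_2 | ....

rank_ℚ(R)=3; free=3−3=0
SNF(R) diag = [2, 2, 2] → torsion [2, 2, 2]

Answer: M ≅ ℤ/2 ⊕ ℤ/2 ⊕ ℤ/2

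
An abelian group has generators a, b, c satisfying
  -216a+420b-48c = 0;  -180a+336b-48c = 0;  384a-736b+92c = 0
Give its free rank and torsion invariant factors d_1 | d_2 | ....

Answer: M ≅ ℤ/4 ⊕ ℤ/12 ⊕ ℤ/36

Derivation:
rank_ℚ(R)=3; free=3−3=0
SNF(R) diag = [4, 12, 36] → torsion [4, 12, 36]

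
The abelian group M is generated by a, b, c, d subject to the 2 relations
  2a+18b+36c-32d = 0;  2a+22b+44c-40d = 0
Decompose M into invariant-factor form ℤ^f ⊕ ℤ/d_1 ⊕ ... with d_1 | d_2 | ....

Answer: M ≅ ℤ^2 ⊕ ℤ/2 ⊕ ℤ/4

Derivation:
rank_ℚ(R)=2; free=4−2=2
SNF(R) diag = [2, 4] → torsion [2, 4]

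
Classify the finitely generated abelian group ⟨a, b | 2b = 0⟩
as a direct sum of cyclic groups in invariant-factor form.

rank_ℚ(R)=1; free=2−1=1
SNF(R) diag = [2] → torsion [2]

Answer: M ≅ ℤ^1 ⊕ ℤ/2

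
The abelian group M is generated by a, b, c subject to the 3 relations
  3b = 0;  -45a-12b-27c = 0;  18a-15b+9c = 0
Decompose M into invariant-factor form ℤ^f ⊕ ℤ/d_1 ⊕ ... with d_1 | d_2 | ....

Answer: M ≅ ℤ/3 ⊕ ℤ/9 ⊕ ℤ/9

Derivation:
rank_ℚ(R)=3; free=3−3=0
SNF(R) diag = [3, 9, 9] → torsion [3, 9, 9]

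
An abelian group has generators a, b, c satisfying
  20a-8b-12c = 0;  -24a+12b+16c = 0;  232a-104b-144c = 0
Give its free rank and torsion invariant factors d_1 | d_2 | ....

Answer: M ≅ ℤ/4 ⊕ ℤ/4 ⊕ ℤ/8

Derivation:
rank_ℚ(R)=3; free=3−3=0
SNF(R) diag = [4, 4, 8] → torsion [4, 4, 8]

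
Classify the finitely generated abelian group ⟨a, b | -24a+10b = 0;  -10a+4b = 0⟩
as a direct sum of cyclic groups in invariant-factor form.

Answer: M ≅ ℤ/2 ⊕ ℤ/2

Derivation:
rank_ℚ(R)=2; free=2−2=0
SNF(R) diag = [2, 2] → torsion [2, 2]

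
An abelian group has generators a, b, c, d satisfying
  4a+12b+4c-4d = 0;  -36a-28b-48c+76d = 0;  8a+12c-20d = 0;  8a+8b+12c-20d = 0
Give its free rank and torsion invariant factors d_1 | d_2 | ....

rank_ℚ(R)=4; free=4−4=0
SNF(R) diag = [4, 4, 4, 8] → torsion [4, 4, 4, 8]

Answer: M ≅ ℤ/4 ⊕ ℤ/4 ⊕ ℤ/4 ⊕ ℤ/8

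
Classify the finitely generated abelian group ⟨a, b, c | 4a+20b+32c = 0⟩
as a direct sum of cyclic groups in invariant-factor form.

rank_ℚ(R)=1; free=3−1=2
SNF(R) diag = [4] → torsion [4]

Answer: M ≅ ℤ^2 ⊕ ℤ/4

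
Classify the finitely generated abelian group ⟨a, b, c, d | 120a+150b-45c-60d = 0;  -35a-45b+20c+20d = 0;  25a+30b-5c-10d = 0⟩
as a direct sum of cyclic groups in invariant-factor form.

Answer: M ≅ ℤ^1 ⊕ ℤ/5 ⊕ ℤ/5 ⊕ ℤ/15

Derivation:
rank_ℚ(R)=3; free=4−3=1
SNF(R) diag = [5, 5, 15] → torsion [5, 5, 15]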